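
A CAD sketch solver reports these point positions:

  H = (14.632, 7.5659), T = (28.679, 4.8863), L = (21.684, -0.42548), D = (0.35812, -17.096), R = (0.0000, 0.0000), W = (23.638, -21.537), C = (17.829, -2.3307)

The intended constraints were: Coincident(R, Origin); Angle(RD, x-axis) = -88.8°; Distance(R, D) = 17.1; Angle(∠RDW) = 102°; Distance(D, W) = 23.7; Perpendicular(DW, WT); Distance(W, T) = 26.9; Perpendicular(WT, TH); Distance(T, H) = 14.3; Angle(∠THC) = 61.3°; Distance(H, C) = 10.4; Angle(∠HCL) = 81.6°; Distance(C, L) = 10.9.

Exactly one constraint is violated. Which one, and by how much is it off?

Distance(C, L) = 10.9 — off by 6.60.

R = (0.00, 0.00) ✓; RD at -88.80° ✓; |RD| = 17.10 ✓; ∠RDW = 102.0° ✓; |DW| = 23.70 ✓; ∠(DW, WT) = 90.00° ✓; |WT| = 26.90 ✓; ∠(WT, TH) = 90.00° ✓; |TH| = 14.30 ✓; ∠THC = 61.30° ✓; |HC| = 10.40 ✓; ∠HCL = 81.60° ✓; |CL| = 4.300 ✗.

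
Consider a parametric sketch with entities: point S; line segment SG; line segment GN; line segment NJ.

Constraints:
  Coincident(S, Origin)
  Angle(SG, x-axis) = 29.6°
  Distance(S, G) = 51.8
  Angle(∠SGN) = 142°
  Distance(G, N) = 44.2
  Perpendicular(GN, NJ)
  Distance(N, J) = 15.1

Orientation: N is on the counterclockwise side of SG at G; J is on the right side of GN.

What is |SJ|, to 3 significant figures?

97.1

∠SGN = 142.0°, so GN runs at 29.6° + (180° − 142.0°) = 67.6° from the x-axis; with |GN| = 44.2, N = G + 44.2·(cos 67.6°, sin 67.6°) = (61.9, 66.5). GN ⟂ NJ; with |NJ| = 15.1 on the right of GN, J = N + 15.1·(0.925, -0.381) = (75.8, 60.7). Then |SJ| = |J − S| = 97.1.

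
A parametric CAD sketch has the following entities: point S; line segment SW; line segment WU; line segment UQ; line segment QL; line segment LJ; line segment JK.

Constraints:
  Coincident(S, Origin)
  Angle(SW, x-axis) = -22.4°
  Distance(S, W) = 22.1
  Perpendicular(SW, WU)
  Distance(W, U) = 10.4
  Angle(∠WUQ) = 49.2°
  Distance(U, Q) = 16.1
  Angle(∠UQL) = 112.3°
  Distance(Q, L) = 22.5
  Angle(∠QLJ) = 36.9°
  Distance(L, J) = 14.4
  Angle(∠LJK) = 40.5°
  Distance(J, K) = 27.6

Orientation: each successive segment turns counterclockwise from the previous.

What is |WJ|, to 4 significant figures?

7.810

S is at the origin; SW runs at -22.4° with length 22.1, so W = (20.43, -8.422). SW ⟂ WU, so WU runs at 67.60°; with |WU| = 10.4, U = (24.40, 1.194). ∠WUQ = 49.2° gives UQ at -161.6° from the x-axis; with |UQ| = 16.1, Q = (9.119, -3.888). ∠UQL = 112.3° gives QL at -93.90° from the x-axis; with |QL| = 22.5, L = (7.588, -26.34). ∠QLJ = 36.9° gives LJ at 49.20° from the x-axis; with |LJ| = 14.4, J = (17.00, -15.44). Then |WJ| = |J − W| = 7.810.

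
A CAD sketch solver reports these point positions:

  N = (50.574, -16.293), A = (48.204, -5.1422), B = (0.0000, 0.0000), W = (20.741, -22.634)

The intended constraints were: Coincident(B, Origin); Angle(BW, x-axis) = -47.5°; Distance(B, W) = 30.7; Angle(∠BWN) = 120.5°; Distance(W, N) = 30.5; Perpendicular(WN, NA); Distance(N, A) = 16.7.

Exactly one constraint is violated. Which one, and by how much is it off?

Distance(N, A) = 16.7 — off by 5.30.

B = (0.00, 0.00) ✓; BW at -47.50° ✓; |BW| = 30.70 ✓; ∠BWN = 120.5° ✓; |WN| = 30.50 ✓; ∠(WN, NA) = 90.00° ✓; |NA| = 11.40 ✗.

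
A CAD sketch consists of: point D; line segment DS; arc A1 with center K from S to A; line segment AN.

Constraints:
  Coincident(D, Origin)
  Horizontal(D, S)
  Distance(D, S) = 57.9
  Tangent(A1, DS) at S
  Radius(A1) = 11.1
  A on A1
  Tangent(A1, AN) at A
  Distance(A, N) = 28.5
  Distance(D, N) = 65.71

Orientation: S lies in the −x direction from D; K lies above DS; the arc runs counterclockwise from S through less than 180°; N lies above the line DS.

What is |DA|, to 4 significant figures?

48.66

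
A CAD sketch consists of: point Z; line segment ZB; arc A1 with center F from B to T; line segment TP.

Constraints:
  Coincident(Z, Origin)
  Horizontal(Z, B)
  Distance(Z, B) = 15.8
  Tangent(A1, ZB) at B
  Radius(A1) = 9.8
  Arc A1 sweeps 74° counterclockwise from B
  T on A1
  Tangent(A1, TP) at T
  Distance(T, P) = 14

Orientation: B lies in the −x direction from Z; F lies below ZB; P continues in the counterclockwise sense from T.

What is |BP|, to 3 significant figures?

24.5

Z is at the origin; ZB is horizontal with |ZB| = 15.8 and B on the −x side, so B = (-15.8, 0.00). A1 meets ZB tangentially, so FB is at right angles to ZB, so F = B + (0, -9.8) = (-15.8, -9.80). On A1, B sits at bearing 90° from F; a 74° counterclockwise sweep puts T at bearing 164°, so T = F + 9.8·(cos 164°, sin 164°) = (-25.2, -7.10). Since A1 is tangent to TP there, FT ⟂ TP, so TP runs along (−sin 164°, cos 164°); with |TP| = 14.0, P = (-29.1, -20.6). Then |BP| = |P − B| = 24.5.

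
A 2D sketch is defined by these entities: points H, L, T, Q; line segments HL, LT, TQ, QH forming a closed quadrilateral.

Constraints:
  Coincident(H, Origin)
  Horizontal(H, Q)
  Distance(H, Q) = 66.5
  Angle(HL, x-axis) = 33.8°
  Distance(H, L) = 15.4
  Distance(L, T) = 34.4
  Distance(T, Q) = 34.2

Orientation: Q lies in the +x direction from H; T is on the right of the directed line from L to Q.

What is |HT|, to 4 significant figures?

39.99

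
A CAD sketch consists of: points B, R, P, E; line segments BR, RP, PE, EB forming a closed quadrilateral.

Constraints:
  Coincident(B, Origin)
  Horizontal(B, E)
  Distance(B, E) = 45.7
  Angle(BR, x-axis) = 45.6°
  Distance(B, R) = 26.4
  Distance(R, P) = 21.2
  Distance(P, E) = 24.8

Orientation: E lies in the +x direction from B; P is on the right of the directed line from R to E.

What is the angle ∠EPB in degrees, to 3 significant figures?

169°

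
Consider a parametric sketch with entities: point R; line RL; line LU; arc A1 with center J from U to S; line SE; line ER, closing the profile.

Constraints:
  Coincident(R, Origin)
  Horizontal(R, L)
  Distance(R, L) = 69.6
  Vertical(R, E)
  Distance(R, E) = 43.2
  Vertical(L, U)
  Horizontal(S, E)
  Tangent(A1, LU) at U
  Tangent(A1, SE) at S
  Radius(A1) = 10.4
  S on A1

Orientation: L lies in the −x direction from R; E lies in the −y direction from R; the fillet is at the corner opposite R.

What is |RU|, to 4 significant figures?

76.94

R is at the origin; RL is horizontal with |RL| = 69.6 and L on the −x side, so L = (-69.60, 0.000). RE is vertical with |RE| = 43.2 and E on the −y side, so E = (0.000, -43.20). The virtual corner opposite R is at (-69.60, -43.20). The tangent condition forces JU to be normal to LU and since A1 is tangent to SE there, JS ⟂ SE, with radius 10.4, so the center J sits 10.4 in from both sides at J = (-59.20, -32.80). That places the tangent points at U = (-69.60, -32.80) on LU and S = (-59.20, -43.20) on SE. Then |RU| = |U − R| = 76.94.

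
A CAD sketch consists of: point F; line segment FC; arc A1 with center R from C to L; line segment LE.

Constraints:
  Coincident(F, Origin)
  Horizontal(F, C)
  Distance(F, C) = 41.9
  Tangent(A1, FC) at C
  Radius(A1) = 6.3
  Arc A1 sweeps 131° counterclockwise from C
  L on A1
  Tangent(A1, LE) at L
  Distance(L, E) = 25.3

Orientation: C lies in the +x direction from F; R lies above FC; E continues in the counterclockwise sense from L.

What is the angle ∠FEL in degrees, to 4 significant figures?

86.51°

F is at the origin; F and C share the same y with |FC| = 41.9 and C on the +x side, so C = (41.90, 0.000). Tangency of A1 to FC means the radius RC is perpendicular to FC, so R = C + (0, 6.3) = (41.90, 6.300). On A1, C sits at bearing -90° from R; a 131° counterclockwise sweep puts L at bearing 41°, so L = R + 6.3·(cos 41°, sin 41°) = (46.65, 10.43). Tangency of A1 to LE means the radius RL is perpendicular to LE, so LE runs along (−sin 41°, cos 41°); with |LE| = 25.3, E = (30.06, 29.53). Then cos ∠FEL = EF·EL / (|EF||EL|), giving 86.51°.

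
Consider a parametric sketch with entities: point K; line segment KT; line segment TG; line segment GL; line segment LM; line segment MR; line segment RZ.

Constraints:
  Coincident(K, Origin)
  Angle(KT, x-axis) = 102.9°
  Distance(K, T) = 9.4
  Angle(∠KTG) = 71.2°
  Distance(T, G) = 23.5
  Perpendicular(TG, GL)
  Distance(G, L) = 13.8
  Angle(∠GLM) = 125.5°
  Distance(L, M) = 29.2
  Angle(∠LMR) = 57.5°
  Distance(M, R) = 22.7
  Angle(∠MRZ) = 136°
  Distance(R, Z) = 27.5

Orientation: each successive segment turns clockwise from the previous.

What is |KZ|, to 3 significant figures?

25.5

K is at the origin; KT runs at 102.9° with length 9.4, so T = (-2.10, 9.16). ∠KTG = 71.2° gives TG at -5.90° from the x-axis; with |TG| = 23.5, G = (21.3, 6.75). The perpendicularity gives GL at right angles to TG, so GL runs at -95.9°; with |GL| = 13.8, L = (19.9, -6.98). ∠GLM = 125.5° gives LM at -150° from the x-axis; with |LM| = 29.2, M = (-5.53, -21.4). ∠LMR = 57.5° gives MR at 87.1° from the x-axis; with |MR| = 22.7, R = (-4.38, 1.27). ∠MRZ = 136.0° gives RZ at 43.1° from the x-axis; with |RZ| = 27.5, Z = (15.7, 20.1). Then |KZ| = |Z − K| = 25.5.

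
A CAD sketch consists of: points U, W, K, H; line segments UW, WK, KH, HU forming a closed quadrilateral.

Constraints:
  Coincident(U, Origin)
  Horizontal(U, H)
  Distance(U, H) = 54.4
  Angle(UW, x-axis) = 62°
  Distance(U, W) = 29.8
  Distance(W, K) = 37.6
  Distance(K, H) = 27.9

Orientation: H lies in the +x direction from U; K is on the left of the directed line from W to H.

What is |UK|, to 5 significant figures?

58.558

Checks: |WK| = 37.60 ✓; |KH| = 27.90 ✓.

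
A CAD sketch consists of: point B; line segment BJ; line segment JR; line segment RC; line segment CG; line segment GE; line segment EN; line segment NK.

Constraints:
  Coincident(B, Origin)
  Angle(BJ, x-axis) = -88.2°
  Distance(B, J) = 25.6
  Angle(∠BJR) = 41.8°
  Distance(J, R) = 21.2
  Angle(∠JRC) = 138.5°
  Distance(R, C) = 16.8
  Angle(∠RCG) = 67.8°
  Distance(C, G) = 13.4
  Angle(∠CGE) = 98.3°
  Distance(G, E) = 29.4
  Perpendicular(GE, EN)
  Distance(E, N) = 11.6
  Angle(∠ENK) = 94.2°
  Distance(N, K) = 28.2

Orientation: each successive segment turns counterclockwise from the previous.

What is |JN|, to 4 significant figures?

20.05

∠CGE = 98.3° gives GE at -74.60° from the x-axis; with |GE| = 29.4, E = (9.529, -26.28). The perpendicularity gives EN at right angles to GE, so EN runs at 15.40°; with |EN| = 11.6, N = (20.71, -23.20). Then |JN| = |N − J| = 20.05.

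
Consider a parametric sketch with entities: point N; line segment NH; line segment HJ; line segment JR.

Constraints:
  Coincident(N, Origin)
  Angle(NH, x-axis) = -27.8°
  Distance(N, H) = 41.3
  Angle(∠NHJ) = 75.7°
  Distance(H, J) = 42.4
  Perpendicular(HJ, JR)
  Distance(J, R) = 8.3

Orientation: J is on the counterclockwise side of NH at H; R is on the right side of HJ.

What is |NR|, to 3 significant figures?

58.1

N is at the origin; NH runs at -27.8° with length 41.3, so H = 41.3·(cos -27.8°, sin -27.8°) = (36.5, -19.3). ∠NHJ = 75.7°, so HJ runs at -27.8° + (180° − 75.7°) = 76.5° from the x-axis; with |HJ| = 42.4, J = H + 42.4·(cos 76.5°, sin 76.5°) = (46.4, 22.0). HJ ⟂ JR; with |JR| = 8.3 on the right of HJ, R = J + 8.3·(0.972, -0.233) = (54.5, 20.0). Then |NR| = |R − N| = 58.1.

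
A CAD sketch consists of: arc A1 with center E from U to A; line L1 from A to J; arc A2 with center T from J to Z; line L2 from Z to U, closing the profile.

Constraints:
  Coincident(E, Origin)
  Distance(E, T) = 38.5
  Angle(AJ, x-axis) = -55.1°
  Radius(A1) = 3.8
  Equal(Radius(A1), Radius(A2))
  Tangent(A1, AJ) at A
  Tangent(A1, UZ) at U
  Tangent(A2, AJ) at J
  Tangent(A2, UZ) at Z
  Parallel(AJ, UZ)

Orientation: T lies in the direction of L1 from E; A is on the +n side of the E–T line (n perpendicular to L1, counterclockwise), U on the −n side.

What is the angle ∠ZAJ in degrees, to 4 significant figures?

11.17°

The slot axis is L1's direction at -55.1°, so u = (cos -55.1°, sin -55.1°) = (0.5721, -0.8202) and n = (−sin -55.1°, cos -55.1°) = (0.8202, 0.5721). E is at the origin and T lies 38.5 along u from E, so T = 38.5·u = (22.03, -31.58). Tangency of A1 to both parallel lines with radius 3.8 puts A and U at E ± 3.8·n: A = (3.117, 2.174), U = (-3.117, -2.174). Equal radii place J and Z the same way about T: J = T + 3.8·n = (25.14, -29.40), Z = T − 3.8·n = (18.91, -33.75). Then cos ∠ZAJ = AZ·AJ / (|AZ||AJ|), giving 11.17°.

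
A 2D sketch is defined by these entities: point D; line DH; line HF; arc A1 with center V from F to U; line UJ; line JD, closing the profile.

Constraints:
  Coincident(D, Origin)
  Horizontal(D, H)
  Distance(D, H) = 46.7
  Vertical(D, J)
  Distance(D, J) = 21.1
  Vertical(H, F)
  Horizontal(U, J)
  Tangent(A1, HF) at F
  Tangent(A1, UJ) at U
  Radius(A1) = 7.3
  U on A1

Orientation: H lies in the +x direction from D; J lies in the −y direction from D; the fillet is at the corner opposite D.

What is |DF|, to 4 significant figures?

48.70

The virtual corner opposite D is at (46.70, -21.10). Since A1 is tangent to HF there, VF ⟂ HF and A1 meets UJ tangentially, so VU is at right angles to UJ, with radius 7.3, so the center V sits 7.3 in from both sides at V = (39.40, -13.80). That places the tangent points at F = (46.70, -13.80) on HF and U = (39.40, -21.10) on UJ. Then |DF| = |F − D| = 48.70.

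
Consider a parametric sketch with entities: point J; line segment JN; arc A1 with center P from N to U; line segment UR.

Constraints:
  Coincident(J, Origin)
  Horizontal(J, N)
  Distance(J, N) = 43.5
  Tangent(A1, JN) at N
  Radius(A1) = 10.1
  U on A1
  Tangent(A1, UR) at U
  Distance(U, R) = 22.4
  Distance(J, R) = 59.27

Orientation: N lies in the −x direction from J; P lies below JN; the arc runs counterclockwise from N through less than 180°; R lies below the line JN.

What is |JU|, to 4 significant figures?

54.76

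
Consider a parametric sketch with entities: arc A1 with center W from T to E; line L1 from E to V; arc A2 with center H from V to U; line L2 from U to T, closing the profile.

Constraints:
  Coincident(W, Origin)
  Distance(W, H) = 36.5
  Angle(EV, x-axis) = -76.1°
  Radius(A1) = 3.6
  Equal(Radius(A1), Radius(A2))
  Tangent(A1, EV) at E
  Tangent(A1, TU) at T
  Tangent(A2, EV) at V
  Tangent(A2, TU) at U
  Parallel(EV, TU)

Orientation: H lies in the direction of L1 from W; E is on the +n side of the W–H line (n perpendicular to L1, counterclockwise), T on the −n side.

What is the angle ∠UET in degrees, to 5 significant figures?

78.841°

The slot axis is L1's direction at -76.1°, so u = (cos -76.1°, sin -76.1°) = (0.24023, -0.97072) and n = (−sin -76.1°, cos -76.1°) = (0.97072, 0.24023). W is at the origin and H lies 36.5 along u from W, so H = 36.5·u = (8.7683, -35.431). Tangency of A1 to both parallel lines with radius 3.6 puts E and T at W ± 3.6·n: E = (3.4946, 0.86482), T = (-3.4946, -0.86482). Equal radii place V and U the same way about H: V = H + 3.6·n = (12.263, -34.566), U = H − 3.6·n = (5.2737, -36.296). Then cos ∠UET = EU·ET / (|EU||ET|), giving 78.841°.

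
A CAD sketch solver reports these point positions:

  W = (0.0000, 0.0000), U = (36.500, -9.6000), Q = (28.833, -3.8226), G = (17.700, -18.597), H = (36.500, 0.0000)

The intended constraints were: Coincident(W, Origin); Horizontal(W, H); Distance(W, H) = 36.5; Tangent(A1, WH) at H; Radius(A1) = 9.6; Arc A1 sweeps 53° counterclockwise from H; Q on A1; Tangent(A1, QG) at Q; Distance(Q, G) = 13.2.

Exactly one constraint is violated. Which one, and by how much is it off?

Distance(Q, G) = 13.2 — off by 5.30.

W = (0.00, 0.00) ✓; W.y = 0.00, H.y = 0.00 ✓; |WH| = 36.50 ✓; ∠(UH, HW) = 90.00° ✓; |UH| = 9.600 ✓; bearing(U→Q) − bearing(U→H) = 53.00° ✓; |UQ| = 9.600 ✓; ∠(UQ, QG) = 90.00° ✓; |QG| = 18.50 ✗.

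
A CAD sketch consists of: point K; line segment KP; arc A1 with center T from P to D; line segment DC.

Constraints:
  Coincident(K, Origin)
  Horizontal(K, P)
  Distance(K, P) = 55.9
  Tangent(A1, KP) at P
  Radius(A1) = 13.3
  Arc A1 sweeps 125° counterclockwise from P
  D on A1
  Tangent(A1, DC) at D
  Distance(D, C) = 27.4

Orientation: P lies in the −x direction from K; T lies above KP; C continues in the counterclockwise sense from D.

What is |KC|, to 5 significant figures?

74.621

K is at the origin; K and P share the same y with |KP| = 55.9 and P on the −x side, so P = (-55.900, 0.0000). Tangency of A1 to KP means the radius TP is perpendicular to KP, so T = P + (0, 13.3) = (-55.900, 13.300). On A1, P sits at bearing -90° from T; a 125° counterclockwise sweep puts D at bearing 35°, so D = T + 13.3·(cos 35°, sin 35°) = (-45.005, 20.929). The tangent condition forces TD to be normal to DC, so DC runs along (−sin 35°, cos 35°); with |DC| = 27.4, C = (-60.721, 43.373). Then |KC| = |C − K| = 74.621.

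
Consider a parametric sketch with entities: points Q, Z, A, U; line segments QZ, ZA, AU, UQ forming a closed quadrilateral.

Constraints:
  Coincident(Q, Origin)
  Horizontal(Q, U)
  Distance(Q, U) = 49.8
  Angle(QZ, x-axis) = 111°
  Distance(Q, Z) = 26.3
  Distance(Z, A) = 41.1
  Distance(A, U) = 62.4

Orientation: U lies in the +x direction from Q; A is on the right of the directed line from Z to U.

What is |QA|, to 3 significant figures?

19.5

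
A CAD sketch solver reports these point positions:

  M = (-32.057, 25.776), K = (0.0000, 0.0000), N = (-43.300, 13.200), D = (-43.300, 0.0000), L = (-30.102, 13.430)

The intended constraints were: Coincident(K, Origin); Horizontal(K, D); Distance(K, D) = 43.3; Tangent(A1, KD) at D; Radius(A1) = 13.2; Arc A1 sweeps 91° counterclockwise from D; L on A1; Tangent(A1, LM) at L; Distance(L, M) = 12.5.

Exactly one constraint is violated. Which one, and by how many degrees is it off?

Tangent(A1, LM) at L — off by 8.00°.

K = (0.00, 0.00) ✓; K.y = 0.00, D.y = 0.00 ✓; |KD| = 43.30 ✓; ∠(ND, DK) = 90.00° ✓; |ND| = 13.20 ✓; bearing(N→L) − bearing(N→D) = 91.00° ✓; |NL| = 13.20 ✓; ∠(NL, LM) = 82.00° ✗; |LM| = 12.50 ✓.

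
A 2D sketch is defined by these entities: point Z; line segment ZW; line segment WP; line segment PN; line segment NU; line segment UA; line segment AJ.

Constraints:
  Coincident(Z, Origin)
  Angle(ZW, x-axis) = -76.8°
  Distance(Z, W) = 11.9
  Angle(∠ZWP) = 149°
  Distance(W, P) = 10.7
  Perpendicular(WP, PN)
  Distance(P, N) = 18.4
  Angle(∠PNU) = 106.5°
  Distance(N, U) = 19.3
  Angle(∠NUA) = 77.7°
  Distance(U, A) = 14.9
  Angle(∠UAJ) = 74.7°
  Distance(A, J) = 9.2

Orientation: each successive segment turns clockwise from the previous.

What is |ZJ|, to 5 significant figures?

11.336

Z is at the origin; ZW runs at -76.8° with length 11.9, so W = (2.7174, -11.586). ∠ZWP = 149.0° gives WP at -107.80° from the x-axis; with |WP| = 10.7, P = (-0.55356, -21.773). WP ⟂ PN, so PN runs at 162.20°; with |PN| = 18.4, N = (-18.073, -16.149). ∠PNU = 106.5° gives NU at 88.700° from the x-axis; with |NU| = 19.3, U = (-17.635, 3.1465). ∠NUA = 77.7° gives UA at -13.600° from the x-axis; with |UA| = 14.9, A = (-3.1527, -0.35716). ∠UAJ = 74.7° gives AJ at -118.90° from the x-axis; with |AJ| = 9.2, J = (-7.5989, -8.4114). Then |ZJ| = |J − Z| = 11.336.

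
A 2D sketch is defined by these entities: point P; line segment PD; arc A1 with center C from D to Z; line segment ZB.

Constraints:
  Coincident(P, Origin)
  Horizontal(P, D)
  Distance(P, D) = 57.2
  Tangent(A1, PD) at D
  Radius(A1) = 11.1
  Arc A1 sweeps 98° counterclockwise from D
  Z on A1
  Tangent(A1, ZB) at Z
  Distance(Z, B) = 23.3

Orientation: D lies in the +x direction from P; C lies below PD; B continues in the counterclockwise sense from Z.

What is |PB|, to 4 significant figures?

61.00

On A1, D sits at bearing 90° from C; a 98° counterclockwise sweep puts Z at bearing 188°, so Z = C + 11.1·(cos 188°, sin 188°) = (46.21, -12.64). Tangency of A1 to ZB means the radius CZ is perpendicular to ZB, so ZB runs along (−sin 188°, cos 188°); with |ZB| = 23.3, B = (49.45, -35.72). Then |PB| = |B − P| = 61.00.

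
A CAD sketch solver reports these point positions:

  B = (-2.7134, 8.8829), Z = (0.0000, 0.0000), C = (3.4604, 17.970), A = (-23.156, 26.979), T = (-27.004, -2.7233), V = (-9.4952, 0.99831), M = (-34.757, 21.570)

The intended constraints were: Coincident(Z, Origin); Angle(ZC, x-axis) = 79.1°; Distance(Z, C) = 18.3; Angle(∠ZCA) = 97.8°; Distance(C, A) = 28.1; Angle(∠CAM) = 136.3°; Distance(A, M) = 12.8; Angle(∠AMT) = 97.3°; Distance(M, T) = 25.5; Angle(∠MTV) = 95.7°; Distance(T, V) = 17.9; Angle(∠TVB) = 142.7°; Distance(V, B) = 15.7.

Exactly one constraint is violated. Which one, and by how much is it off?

Distance(V, B) = 15.7 — off by 5.30.

Z = (0.00, 0.00) ✓; ZC at 79.10° ✓; |ZC| = 18.30 ✓; ∠ZCA = 97.80° ✓; |CA| = 28.10 ✓; ∠CAM = 136.3° ✓; |AM| = 12.80 ✓; ∠AMT = 97.30° ✓; |MT| = 25.50 ✓; ∠MTV = 95.70° ✓; |TV| = 17.90 ✓; ∠TVB = 142.7° ✓; |VB| = 10.40 ✗.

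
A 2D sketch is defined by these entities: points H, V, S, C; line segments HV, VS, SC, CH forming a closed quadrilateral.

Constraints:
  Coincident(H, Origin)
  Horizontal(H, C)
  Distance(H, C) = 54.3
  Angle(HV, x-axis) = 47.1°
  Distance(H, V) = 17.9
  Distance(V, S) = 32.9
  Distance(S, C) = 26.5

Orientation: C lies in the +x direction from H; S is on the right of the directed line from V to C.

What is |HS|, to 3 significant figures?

34.3

Checks: |VS| = 32.90 ✓; |SC| = 26.50 ✓.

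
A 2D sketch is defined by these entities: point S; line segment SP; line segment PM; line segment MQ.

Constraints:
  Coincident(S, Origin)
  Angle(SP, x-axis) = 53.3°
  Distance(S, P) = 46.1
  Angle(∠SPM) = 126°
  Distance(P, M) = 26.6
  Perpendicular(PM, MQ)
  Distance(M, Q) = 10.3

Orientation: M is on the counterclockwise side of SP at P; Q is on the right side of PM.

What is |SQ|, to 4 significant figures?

71.75

∠SPM = 126.0°, so PM runs at 53.3° + (180° − 126.0°) = 107.3° from the x-axis; with |PM| = 26.6, M = P + 26.6·(cos 107.3°, sin 107.3°) = (19.64, 62.36). The perpendicularity gives MQ at right angles to PM; with |MQ| = 10.3 on the right of PM, Q = M + 10.3·(0.9548, 0.2974) = (29.47, 65.42). Then |SQ| = |Q − S| = 71.75.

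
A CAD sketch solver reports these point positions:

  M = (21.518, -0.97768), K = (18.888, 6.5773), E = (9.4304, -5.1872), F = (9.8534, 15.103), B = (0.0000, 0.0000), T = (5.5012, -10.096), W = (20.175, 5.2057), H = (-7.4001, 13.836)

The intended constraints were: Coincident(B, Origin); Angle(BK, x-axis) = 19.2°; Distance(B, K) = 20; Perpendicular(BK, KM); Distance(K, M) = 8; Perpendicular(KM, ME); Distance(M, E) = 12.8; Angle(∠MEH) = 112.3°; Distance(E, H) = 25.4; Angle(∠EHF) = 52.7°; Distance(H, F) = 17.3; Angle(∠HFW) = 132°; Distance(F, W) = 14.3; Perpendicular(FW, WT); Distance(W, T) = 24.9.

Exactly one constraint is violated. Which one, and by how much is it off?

Distance(W, T) = 24.9 — off by 3.70.

B = (0.00, 0.00) ✓; BK at 19.20° ✓; |BK| = 20.00 ✓; ∠(BK, KM) = 90.01° ✓; |KM| = 8.000 ✓; ∠(KM, ME) = 89.99° ✓; |ME| = 12.80 ✓; ∠MEH = 112.3° ✓; |EH| = 25.40 ✓; ∠EHF = 52.70° ✓; |HF| = 17.30 ✓; ∠HFW = 132.0° ✓; |FW| = 14.30 ✓; ∠(FW, WT) = 90.00° ✓; |WT| = 21.20 ✗.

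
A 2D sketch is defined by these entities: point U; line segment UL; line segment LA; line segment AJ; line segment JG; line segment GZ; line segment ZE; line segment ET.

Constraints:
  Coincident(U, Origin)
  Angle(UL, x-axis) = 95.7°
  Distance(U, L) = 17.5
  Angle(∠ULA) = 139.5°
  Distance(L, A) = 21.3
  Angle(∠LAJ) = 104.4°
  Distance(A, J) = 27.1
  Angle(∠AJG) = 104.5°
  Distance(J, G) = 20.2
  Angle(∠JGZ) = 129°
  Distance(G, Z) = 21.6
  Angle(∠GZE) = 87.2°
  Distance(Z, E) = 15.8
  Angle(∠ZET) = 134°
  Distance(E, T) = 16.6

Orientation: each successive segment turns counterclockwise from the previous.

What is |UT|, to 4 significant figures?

26.19

U is at the origin; UL runs at 95.7° with length 17.5, so L = (-1.738, 17.41). ∠ULA = 139.5° gives LA at 136.2° from the x-axis; with |LA| = 21.3, A = (-17.11, 32.16). ∠LAJ = 104.4° gives AJ at -148.2° from the x-axis; with |AJ| = 27.1, J = (-40.14, 17.88). ∠AJG = 104.5° gives JG at -72.70° from the x-axis; with |JG| = 20.2, G = (-34.14, -1.411). ∠JGZ = 129.0° gives GZ at -21.70° from the x-axis; with |GZ| = 21.6, Z = (-14.07, -9.397). ∠GZE = 87.2° gives ZE at 71.10° from the x-axis; with |ZE| = 15.8, E = (-8.950, 5.551). ∠ZET = 134.0° gives ET at 117.1° from the x-axis; with |ET| = 16.6, T = (-16.51, 20.33). Then |UT| = |T − U| = 26.19.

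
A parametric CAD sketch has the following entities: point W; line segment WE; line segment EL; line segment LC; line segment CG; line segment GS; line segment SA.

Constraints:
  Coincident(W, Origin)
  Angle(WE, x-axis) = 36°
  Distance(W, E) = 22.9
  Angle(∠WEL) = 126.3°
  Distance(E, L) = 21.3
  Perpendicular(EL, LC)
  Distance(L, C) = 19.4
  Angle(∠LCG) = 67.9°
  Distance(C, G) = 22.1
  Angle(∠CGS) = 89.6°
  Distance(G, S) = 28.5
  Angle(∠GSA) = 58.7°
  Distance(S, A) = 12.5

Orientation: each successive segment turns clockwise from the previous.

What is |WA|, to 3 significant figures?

40.3

W is at the origin; WE runs at 36.0° with length 22.9, so E = (18.5, 13.5). ∠WEL = 126.3° gives EL at -17.7° from the x-axis; with |EL| = 21.3, L = (38.8, 6.98). EL ⟂ LC, so LC runs at -108°; with |LC| = 19.4, C = (32.9, -11.5). ∠LCG = 67.9° gives CG at 140° from the x-axis; with |CG| = 22.1, G = (15.9, 2.65). ∠CGS = 89.6° gives GS at 49.8° from the x-axis; with |GS| = 28.5, S = (34.3, 24.4). ∠GSA = 58.7° gives SA at -71.5° from the x-axis; with |SA| = 12.5, A = (38.3, 12.6). Then |WA| = |A − W| = 40.3.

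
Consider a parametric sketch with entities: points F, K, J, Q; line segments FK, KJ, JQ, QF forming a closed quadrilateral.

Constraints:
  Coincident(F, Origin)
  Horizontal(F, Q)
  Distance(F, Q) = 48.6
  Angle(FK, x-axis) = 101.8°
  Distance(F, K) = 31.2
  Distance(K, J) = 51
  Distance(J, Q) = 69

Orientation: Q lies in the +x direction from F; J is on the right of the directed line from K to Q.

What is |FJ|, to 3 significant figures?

26.1

F is at the origin; FQ is horizontal with |FQ| = 48.6 and Q in +x, so Q = (48.6, 0). FK runs at 101.8° with |FK| = 31.2, so K = (-6.38, 30.5). J is determined by |KJ| = 51.0 and |JQ| = 69.0 together: it lies at the intersection of circle(K, 51.0) and circle(Q, 69.0). With |KQ| = 62.9, the foot of the radical line on KQ is 14.3 from K and the perpendicular offset is √(51.0² − 14.3²) = 49.0. Taking the right-of-KQ solution: J = (-17.7, -19.2).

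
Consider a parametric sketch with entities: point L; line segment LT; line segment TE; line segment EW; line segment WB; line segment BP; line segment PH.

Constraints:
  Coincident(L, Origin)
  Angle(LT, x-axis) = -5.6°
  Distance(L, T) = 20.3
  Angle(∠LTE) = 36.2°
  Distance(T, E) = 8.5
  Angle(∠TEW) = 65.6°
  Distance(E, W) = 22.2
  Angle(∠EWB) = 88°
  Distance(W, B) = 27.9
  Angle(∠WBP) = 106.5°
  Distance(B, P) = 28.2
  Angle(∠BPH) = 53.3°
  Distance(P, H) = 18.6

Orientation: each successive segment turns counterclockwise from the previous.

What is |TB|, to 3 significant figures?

26.8

L is at the origin; LT runs at -5.6° with length 20.3, so T = (20.2, -1.98). ∠LTE = 36.2° gives TE at 138° from the x-axis; with |TE| = 8.5, E = (13.9, 3.68). ∠TEW = 65.6° gives EW at -107° from the x-axis; with |EW| = 22.2, W = (7.23, -17.5). ∠EWB = 88.0° gives WB at -15.4° from the x-axis; with |WB| = 27.9, B = (34.1, -24.9). Then |TB| = |B − T| = 26.8.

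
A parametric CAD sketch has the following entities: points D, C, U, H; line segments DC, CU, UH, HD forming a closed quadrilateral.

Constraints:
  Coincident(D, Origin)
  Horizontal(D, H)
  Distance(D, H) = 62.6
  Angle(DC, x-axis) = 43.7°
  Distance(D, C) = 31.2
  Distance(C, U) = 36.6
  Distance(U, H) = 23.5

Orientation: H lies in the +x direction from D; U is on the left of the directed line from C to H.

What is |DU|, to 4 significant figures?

63.52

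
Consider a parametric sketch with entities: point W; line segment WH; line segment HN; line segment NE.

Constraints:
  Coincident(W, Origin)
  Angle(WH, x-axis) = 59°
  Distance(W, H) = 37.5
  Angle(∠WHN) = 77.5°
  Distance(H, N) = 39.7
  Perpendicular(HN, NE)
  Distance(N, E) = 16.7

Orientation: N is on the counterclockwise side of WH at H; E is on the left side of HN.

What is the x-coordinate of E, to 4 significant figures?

-23.63

W is at the origin; WH runs at 59.0° with length 37.5, so H = 37.5·(cos 59.0°, sin 59.0°) = (19.31, 32.14). ∠WHN = 77.5°, so HN runs at 59.0° + (180° − 77.5°) = 161.5° from the x-axis; with |HN| = 39.7, N = H + 39.7·(cos 161.5°, sin 161.5°) = (-18.33, 44.74). The perpendicularity gives NE at right angles to HN; with |NE| = 16.7 on the left of HN, E = N + 16.7·(-0.3173, -0.9483) = (-23.63, 28.90). So E.x = -23.63.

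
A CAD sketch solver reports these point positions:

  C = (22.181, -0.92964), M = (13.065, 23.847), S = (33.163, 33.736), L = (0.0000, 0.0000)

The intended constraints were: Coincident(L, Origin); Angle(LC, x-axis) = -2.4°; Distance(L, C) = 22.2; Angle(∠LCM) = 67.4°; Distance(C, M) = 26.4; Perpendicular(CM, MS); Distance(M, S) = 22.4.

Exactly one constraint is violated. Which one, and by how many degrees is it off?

Perpendicular(CM, MS) — off by 6.00°.

L = (0.00, 0.00) ✓; LC at -2.400° ✓; |LC| = 22.20 ✓; ∠LCM = 67.40° ✓; |CM| = 26.40 ✓; ∠(CM, MS) = 84.00° ✗; |MS| = 22.40 ✓.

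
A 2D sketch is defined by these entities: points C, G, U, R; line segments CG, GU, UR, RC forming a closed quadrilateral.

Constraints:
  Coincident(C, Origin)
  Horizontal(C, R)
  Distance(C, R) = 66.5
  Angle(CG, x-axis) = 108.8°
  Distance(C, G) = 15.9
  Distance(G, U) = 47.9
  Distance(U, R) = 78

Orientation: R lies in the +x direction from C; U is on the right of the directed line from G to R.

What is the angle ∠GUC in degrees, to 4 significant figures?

8.419°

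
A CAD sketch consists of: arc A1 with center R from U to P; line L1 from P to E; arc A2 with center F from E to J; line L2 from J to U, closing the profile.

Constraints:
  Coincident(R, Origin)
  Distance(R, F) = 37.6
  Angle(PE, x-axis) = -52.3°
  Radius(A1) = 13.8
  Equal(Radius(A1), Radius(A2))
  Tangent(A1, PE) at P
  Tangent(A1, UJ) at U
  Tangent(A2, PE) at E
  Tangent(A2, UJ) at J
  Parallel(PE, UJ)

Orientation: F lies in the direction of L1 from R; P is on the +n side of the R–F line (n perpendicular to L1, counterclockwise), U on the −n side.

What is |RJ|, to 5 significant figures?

40.052

The slot axis is L1's direction at -52.3°, so u = (cos -52.3°, sin -52.3°) = (0.61153, -0.79122) and n = (−sin -52.3°, cos -52.3°) = (0.79122, 0.61153). R is at the origin and F lies 37.6 along u from R, so F = 37.6·u = (22.993, -29.750). Tangency of A1 to both parallel lines with radius 13.8 puts P and U at R ± 13.8·n: P = (10.919, 8.4391), U = (-10.919, -8.4391). Equal radii place E and J the same way about F: E = F + 13.8·n = (33.912, -21.311), J = F − 13.8·n = (12.075, -38.189). Then |RJ| = |J − R| = 40.052.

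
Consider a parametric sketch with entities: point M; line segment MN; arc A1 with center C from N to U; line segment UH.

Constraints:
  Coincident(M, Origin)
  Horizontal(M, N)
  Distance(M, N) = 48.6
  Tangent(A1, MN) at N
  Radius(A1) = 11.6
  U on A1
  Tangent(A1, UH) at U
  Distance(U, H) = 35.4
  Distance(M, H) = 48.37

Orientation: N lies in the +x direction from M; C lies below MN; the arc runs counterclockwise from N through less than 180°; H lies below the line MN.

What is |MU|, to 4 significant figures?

38.46

Checks: M.y = 0.00, N.y = 0.00 ✓; |CU| = 11.60 ✓; ∠(CU, UH) = 90.00° ✓; |UH| = 35.40 ✓; |MH| = 48.37 ✓.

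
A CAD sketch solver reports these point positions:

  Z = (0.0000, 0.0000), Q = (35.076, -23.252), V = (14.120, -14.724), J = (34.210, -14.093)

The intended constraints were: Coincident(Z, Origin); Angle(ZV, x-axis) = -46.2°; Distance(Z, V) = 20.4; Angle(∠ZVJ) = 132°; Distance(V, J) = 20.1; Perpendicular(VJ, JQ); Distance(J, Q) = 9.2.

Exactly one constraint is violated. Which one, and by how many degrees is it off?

Perpendicular(VJ, JQ) — off by 3.60°.

Z = (0.00, 0.00) ✓; ZV at -46.20° ✓; |ZV| = 20.40 ✓; ∠ZVJ = 132.0° ✓; |VJ| = 20.10 ✓; ∠(VJ, JQ) = 86.40° ✗; |JQ| = 9.200 ✓.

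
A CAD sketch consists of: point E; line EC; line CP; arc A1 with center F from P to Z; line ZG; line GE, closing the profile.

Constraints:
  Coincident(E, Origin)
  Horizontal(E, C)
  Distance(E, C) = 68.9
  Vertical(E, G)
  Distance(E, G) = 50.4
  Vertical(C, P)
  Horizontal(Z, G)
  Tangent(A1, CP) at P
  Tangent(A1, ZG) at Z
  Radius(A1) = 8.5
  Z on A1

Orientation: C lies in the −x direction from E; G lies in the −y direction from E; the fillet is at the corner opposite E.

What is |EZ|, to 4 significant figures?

78.67

E is at the origin; E and C share the same y with |EC| = 68.9 and C on the −x side, so C = (-68.90, 0.000). E and G share the same x with |EG| = 50.4 and G on the −y side, so G = (0.000, -50.40). The virtual corner opposite E is at (-68.90, -50.40). Tangency of A1 to CP means the radius FP is perpendicular to CP and the tangent condition forces FZ to be normal to ZG, with radius 8.5, so the center F sits 8.5 in from both sides at F = (-60.40, -41.90). That places the tangent points at P = (-68.90, -41.90) on CP and Z = (-60.40, -50.40) on ZG. Then |EZ| = |Z − E| = 78.67.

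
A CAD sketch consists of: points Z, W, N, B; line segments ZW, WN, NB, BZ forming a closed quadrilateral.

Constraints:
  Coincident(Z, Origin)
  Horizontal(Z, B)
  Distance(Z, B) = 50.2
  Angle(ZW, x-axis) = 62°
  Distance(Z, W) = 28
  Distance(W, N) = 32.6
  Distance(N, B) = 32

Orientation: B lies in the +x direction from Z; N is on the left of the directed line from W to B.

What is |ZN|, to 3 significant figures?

55.0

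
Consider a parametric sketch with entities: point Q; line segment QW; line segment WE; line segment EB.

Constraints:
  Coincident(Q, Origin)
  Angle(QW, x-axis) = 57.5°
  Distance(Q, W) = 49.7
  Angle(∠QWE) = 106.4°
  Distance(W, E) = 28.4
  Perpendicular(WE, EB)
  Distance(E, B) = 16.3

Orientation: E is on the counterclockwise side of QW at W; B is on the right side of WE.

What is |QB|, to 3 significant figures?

76.8

Q is at the origin; QW runs at 57.5° with length 49.7, so W = 49.7·(cos 57.5°, sin 57.5°) = (26.7, 41.9). ∠QWE = 106.4°, so WE runs at 57.5° + (180° − 106.4°) = 131° from the x-axis; with |WE| = 28.4, E = W + 28.4·(cos 131°, sin 131°) = (8.03, 63.3). WE is perpendicular to EB; with |EB| = 16.3 on the right of WE, B = E + 16.3·(0.754, 0.657) = (20.3, 74.0). Then |QB| = |B − Q| = 76.8.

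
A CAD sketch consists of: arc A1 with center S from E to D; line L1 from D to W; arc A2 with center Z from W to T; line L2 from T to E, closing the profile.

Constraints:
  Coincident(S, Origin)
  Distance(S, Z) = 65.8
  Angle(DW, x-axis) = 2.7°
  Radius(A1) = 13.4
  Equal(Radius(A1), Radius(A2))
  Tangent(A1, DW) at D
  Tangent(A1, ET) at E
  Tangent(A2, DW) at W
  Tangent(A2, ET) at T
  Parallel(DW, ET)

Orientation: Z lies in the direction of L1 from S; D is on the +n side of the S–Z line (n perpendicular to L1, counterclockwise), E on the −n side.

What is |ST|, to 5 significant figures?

67.151

The slot axis is L1's direction at 2.7°, so u = (cos 2.7°, sin 2.7°) = (0.99889, 0.047106) and n = (−sin 2.7°, cos 2.7°) = (-0.047106, 0.99889). S is at the origin and Z lies 65.8 along u from S, so Z = 65.8·u = (65.727, 3.0996). Tangency of A1 to both parallel lines with radius 13.4 puts D and E at S ± 13.4·n: D = (-0.63123, 13.385), E = (0.63123, -13.385). Equal radii place W and T the same way about Z: W = Z + 13.4·n = (65.096, 16.485), T = Z − 13.4·n = (66.358, -10.286). Then |ST| = |T − S| = 67.151.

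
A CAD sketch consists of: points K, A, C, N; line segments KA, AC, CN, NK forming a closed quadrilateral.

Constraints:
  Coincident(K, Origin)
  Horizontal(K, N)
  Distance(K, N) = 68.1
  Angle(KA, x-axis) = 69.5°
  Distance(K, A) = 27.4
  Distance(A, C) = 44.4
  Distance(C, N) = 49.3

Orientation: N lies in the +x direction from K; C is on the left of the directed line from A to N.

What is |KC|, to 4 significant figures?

67.12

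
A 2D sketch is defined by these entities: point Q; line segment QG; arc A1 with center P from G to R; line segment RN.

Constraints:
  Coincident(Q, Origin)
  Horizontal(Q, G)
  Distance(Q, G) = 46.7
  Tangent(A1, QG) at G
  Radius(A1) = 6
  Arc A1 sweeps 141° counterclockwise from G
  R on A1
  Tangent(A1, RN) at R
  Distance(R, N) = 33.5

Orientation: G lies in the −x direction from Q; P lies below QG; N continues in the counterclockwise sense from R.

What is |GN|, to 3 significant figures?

38.8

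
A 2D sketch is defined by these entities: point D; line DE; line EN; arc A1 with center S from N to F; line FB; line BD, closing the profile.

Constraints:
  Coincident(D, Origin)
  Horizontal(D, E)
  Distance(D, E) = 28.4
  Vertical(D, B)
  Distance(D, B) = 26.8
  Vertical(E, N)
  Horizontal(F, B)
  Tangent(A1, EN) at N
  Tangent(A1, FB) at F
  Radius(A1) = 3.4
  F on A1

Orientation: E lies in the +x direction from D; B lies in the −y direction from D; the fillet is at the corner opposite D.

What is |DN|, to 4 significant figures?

36.80

D is at the origin; DE is horizontal with |DE| = 28.4 and E on the +x side, so E = (28.40, 0.000). DB is vertical with |DB| = 26.8 and B on the −y side, so B = (0.000, -26.80). The virtual corner opposite D is at (28.40, -26.80). A1 meets EN tangentially, so SN is at right angles to EN and tangency of A1 to FB means the radius SF is perpendicular to FB, with radius 3.4, so the center S sits 3.4 in from both sides at S = (25.00, -23.40). That places the tangent points at N = (28.40, -23.40) on EN and F = (25.00, -26.80) on FB. Then |DN| = |N − D| = 36.80.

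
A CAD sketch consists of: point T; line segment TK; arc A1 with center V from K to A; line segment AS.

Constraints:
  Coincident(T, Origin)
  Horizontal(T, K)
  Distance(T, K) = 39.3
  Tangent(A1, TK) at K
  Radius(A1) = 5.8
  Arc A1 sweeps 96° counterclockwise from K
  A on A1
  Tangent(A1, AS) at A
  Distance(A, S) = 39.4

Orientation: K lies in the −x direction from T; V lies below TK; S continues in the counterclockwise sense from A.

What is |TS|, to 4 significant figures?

61.28

On A1, K sits at bearing 90° from V; a 96° counterclockwise sweep puts A at bearing 186°, so A = V + 5.8·(cos 186°, sin 186°) = (-45.07, -6.406). A1 meets AS tangentially, so VA is at right angles to AS, so AS runs along (−sin 186°, cos 186°); with |AS| = 39.4, S = (-40.95, -45.59). Then |TS| = |S − T| = 61.28.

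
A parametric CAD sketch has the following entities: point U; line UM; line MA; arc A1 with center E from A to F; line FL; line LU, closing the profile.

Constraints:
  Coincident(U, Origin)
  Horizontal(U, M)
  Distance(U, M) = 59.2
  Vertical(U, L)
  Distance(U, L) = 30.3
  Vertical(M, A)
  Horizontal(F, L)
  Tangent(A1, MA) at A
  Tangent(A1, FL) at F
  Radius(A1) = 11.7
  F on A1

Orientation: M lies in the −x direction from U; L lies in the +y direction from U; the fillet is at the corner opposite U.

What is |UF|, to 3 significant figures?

56.3

The virtual corner opposite U is at (-59.2, 30.3). A1 meets MA tangentially, so EA is at right angles to MA and tangency of A1 to FL means the radius EF is perpendicular to FL, with radius 11.7, so the center E sits 11.7 in from both sides at E = (-47.5, 18.6). That places the tangent points at A = (-59.2, 18.6) on MA and F = (-47.5, 30.3) on FL. Then |UF| = |F − U| = 56.3.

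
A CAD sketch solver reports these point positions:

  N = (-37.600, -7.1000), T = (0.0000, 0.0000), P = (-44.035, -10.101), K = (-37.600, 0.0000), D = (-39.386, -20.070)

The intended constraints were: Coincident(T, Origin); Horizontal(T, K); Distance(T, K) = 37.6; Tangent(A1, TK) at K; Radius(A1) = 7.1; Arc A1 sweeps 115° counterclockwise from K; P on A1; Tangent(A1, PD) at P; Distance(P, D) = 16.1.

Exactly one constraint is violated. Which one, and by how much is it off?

Distance(P, D) = 16.1 — off by 5.10.

T = (0.00, 0.00) ✓; T.y = 0.00, K.y = 0.00 ✓; |TK| = 37.60 ✓; ∠(NK, KT) = 90.00° ✓; |NK| = 7.100 ✓; bearing(N→P) − bearing(N→K) = 115.0° ✓; |NP| = 7.100 ✓; ∠(NP, PD) = 90.00° ✓; |PD| = 11.00 ✗.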